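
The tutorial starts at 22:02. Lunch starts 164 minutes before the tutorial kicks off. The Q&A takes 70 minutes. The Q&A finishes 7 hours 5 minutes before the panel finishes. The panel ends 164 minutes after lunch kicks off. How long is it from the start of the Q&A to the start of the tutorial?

Lunch starts at 22:02 − 164 min = 19:18.
The panel ends at 19:18 + 164 min = 22:02.
The Q&A ends at 22:02 − 425 min = 14:57.
The Q&A starts at 14:57 − 70 min = 13:47.
From 13:47 to 22:02 is 8 hours 15 minutes.

8 hours 15 minutes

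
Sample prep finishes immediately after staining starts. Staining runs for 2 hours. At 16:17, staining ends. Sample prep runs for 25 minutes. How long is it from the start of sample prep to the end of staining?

Staining starts at 16:17 − 120 min = 14:17.
So sample prep ends at 14:17.
Sample prep starts at 14:17 − 25 min = 13:52.
From 13:52 to 16:17 is 145 minutes.

145 minutes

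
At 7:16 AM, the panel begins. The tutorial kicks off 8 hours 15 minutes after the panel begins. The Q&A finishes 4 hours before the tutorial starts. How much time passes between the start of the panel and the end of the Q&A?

4 h 15 min

The tutorial starts at 7:16 AM + 495 min = 3:31 PM.
The Q&A ends at 3:31 PM − 240 min = 11:31 AM.
From 7:16 AM to 11:31 AM is 4 h 15 min.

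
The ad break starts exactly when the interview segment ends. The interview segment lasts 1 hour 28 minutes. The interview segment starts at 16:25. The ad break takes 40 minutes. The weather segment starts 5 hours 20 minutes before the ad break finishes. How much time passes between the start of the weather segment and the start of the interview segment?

The interview segment ends at 16:25 + 88 min = 17:53.
So the ad break starts at 17:53.
The ad break ends at 17:53 + 40 min = 18:33.
The weather segment starts at 18:33 − 320 min = 13:13.
From 13:13 to 16:25 is 3 h 12 min.

3 h 12 min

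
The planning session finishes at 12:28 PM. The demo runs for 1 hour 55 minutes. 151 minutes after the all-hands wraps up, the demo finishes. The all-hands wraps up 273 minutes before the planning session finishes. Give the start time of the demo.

The all-hands ends at 12:28 PM − 273 min = 7:55 AM.
The demo ends at 7:55 AM + 151 min = 10:26 AM.
The demo starts at 10:26 AM − 115 min = 8:31 AM.

8:31 AM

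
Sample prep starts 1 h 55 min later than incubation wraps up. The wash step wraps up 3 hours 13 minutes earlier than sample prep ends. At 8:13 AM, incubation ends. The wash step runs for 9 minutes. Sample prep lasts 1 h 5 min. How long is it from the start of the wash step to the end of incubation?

22 minutes

Sample prep starts at 8:13 AM + 115 min = 10:08 AM.
Sample prep ends at 10:08 AM + 65 min = 11:13 AM.
The wash step ends at 11:13 AM − 193 min = 8:00 AM.
The wash step starts at 8:00 AM − 9 min = 7:51 AM.
From 7:51 AM to 8:13 AM is 22 minutes.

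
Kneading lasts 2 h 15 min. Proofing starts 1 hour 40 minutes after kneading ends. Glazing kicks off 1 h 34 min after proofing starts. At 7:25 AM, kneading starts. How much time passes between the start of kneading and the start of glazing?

Kneading ends at 7:25 AM + 135 min = 9:40 AM.
Proofing starts at 9:40 AM + 100 min = 11:20 AM.
Glazing starts at 11:20 AM + 94 min = 12:54 PM.
From 7:25 AM to 12:54 PM is 5 h 29 min.

5 h 29 min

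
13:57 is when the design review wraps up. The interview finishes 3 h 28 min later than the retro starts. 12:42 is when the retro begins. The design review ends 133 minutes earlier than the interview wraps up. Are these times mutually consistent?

Yes

The interview ends at 12:42 + 208 min = 16:10.
The design review ends at 16:10 − 133 min = 13:57.
That matches the stated 13:57, so the schedule is consistent.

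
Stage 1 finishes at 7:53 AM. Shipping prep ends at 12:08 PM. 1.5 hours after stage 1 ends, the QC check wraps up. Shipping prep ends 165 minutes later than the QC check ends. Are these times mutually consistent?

The QC check ends at 7:53 AM + 90 min = 9:23 AM.
Shipping prep ends at 9:23 AM + 165 min = 12:08 PM.
That matches the stated 12:08 PM, so the schedule is consistent.

Yes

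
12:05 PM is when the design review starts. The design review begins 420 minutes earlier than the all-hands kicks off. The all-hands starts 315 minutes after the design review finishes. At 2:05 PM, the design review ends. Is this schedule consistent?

No

The all-hands starts at 2:05 PM + 315 min = 7:20 PM.
The design review starts at 7:20 PM − 420 min = 12:20 PM.
But the design review is also said to start at 12:05 PM — a 15-minute conflict.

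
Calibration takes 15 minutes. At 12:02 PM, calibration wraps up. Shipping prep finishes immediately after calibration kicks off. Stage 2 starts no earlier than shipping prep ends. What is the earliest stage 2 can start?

11:47 AM

Calibration starts at 12:02 PM − 15 min = 11:47 AM.
So shipping prep ends at 11:47 AM.
Stage 2 is bounded by shipping prep, so the earliest it can start is 11:47 AM.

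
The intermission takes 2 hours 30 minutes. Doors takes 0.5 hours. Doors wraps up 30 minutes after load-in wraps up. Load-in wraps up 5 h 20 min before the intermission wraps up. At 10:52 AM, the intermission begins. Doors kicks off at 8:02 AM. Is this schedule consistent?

The intermission ends at 10:52 AM + 150 min = 1:22 PM.
Load-in ends at 1:22 PM − 320 min = 8:02 AM.
Doors ends at 8:02 AM + 30 min = 8:32 AM.
Doors starts at 8:32 AM − 30 min = 8:02 AM.
That matches the stated 8:02 AM, so the schedule is consistent.

Yes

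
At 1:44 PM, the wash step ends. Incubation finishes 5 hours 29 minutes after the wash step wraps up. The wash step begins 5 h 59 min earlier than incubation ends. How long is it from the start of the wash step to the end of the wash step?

Incubation ends at 1:44 PM + 329 min = 7:13 PM.
The wash step starts at 7:13 PM − 359 min = 1:14 PM.
From 1:14 PM to 1:44 PM is 0.5 hours.

0.5 hours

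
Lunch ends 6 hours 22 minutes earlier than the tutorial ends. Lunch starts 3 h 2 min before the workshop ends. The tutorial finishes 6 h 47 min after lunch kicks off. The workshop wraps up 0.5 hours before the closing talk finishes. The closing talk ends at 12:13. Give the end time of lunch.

09:06

The workshop ends at 12:13 − 30 min = 11:43.
Lunch starts at 11:43 − 182 min = 08:41.
The tutorial ends at 08:41 + 407 min = 15:28.
Lunch ends at 15:28 − 382 min = 09:06.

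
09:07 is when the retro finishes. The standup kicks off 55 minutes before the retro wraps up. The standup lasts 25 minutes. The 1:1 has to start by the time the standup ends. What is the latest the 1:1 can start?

The standup starts at 09:07 − 55 min = 08:12.
The standup ends at 08:12 + 25 min = 08:37.
The 1:1 is bounded by the standup, so the latest it can start is 08:37.

08:37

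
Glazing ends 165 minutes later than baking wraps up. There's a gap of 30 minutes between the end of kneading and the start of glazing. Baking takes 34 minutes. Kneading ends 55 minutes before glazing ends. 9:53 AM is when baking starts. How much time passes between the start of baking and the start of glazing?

Baking ends at 9:53 AM + 34 min = 10:27 AM.
Glazing ends at 10:27 AM + 165 min = 1:12 PM.
Kneading ends at 1:12 PM − 55 min = 12:17 PM.
Glazing starts at 12:17 PM + 30 min = 12:47 PM.
From 9:53 AM to 12:47 PM is 2 h 54 min.

2 h 54 min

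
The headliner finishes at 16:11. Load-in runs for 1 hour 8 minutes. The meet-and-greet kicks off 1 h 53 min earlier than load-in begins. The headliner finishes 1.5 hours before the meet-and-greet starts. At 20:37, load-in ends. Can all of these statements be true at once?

Load-in starts at 20:37 − 68 min = 19:29.
The meet-and-greet starts at 19:29 − 113 min = 17:36.
The headliner ends at 17:36 − 90 min = 16:06.
But the headliner is also said to end at 16:11 — a 5-minute conflict.

No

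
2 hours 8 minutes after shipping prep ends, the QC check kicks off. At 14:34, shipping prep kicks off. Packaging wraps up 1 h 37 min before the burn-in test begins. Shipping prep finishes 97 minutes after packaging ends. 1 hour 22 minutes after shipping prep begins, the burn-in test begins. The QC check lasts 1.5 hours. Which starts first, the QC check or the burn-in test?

The burn-in test starts at 14:34 + 82 min = 15:56.
Packaging ends at 15:56 − 97 min = 14:19.
Shipping prep ends at 14:19 + 97 min = 15:56.
The QC check starts at 15:56 + 128 min = 18:04.
The QC check starts at 18:04 and the burn-in test starts at 15:56, so the burn-in test is first.

the burn-in test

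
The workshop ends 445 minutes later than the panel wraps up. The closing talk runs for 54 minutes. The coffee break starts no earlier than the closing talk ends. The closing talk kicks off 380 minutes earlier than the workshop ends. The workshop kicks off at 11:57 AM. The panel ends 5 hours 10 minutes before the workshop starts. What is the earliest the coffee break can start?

The panel ends at 11:57 AM − 310 min = 6:47 AM.
The workshop ends at 6:47 AM + 445 min = 2:12 PM.
The closing talk starts at 2:12 PM − 380 min = 7:52 AM.
The closing talk ends at 7:52 AM + 54 min = 8:46 AM.
The coffee break is bounded by the closing talk, so the earliest it can start is 8:46 AM.

8:46 AM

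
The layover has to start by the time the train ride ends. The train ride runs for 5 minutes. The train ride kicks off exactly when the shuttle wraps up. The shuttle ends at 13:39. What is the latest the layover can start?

13:44

The train ride starts at 13:39.
The train ride ends at 13:39 + 5 min = 13:44.
The layover is bounded by the train ride, so the latest it can start is 13:44.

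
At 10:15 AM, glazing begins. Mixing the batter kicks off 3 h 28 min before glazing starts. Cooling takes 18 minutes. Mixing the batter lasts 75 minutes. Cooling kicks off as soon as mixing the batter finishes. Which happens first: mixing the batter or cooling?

mixing the batter

Mixing the batter starts at 10:15 AM − 208 min = 6:47 AM.
Mixing the batter ends at 6:47 AM + 75 min = 8:02 AM.
So cooling starts at 8:02 AM.
Mixing the batter starts at 6:47 AM and cooling starts at 8:02 AM, so mixing the batter is first.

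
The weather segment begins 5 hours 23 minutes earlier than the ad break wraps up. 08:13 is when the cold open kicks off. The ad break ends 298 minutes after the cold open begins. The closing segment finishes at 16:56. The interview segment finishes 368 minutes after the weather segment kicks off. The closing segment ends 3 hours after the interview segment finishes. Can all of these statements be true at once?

The ad break ends at 08:13 + 298 min = 13:11.
The weather segment starts at 13:11 − 323 min = 07:48.
The interview segment ends at 07:48 + 368 min = 13:56.
The closing segment ends at 13:56 + 180 min = 16:56.
That matches the stated 16:56, so the schedule is consistent.

Yes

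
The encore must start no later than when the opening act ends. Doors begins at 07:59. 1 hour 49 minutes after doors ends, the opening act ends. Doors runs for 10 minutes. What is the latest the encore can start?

Doors ends at 07:59 + 10 min = 08:09.
The opening act ends at 08:09 + 109 min = 09:58.
The encore is bounded by the opening act, so the latest it can start is 09:58.

09:58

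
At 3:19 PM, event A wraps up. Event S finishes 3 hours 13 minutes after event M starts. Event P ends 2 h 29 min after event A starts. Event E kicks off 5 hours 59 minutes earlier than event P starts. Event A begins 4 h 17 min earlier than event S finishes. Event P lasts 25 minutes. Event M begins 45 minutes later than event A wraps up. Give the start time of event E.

11:05 AM

Event M starts at 3:19 PM + 45 min = 4:04 PM.
Event S ends at 4:04 PM + 193 min = 7:17 PM.
Event A starts at 7:17 PM − 257 min = 3:00 PM.
Event P ends at 3:00 PM + 149 min = 5:29 PM.
Event P starts at 5:29 PM − 25 min = 5:04 PM.
Event E starts at 5:04 PM − 359 min = 11:05 AM.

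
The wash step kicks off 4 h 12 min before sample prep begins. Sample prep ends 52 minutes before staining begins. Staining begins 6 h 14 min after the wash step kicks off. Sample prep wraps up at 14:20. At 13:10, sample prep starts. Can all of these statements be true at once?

Yes

The wash step starts at 13:10 − 252 min = 08:58.
Staining starts at 08:58 + 374 min = 15:12.
Sample prep ends at 15:12 − 52 min = 14:20.
That matches the stated 14:20, so the schedule is consistent.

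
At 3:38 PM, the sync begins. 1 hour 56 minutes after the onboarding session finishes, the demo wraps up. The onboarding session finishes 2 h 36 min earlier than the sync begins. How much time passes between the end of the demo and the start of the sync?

40 minutes

The onboarding session ends at 3:38 PM − 156 min = 1:02 PM.
The demo ends at 1:02 PM + 116 min = 2:58 PM.
From 2:58 PM to 3:38 PM is 40 minutes.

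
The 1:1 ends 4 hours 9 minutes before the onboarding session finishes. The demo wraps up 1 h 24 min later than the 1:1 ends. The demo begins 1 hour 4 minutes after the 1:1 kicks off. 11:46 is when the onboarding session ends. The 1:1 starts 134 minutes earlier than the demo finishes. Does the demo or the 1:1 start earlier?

The 1:1 ends at 11:46 − 249 min = 07:37.
The demo ends at 07:37 + 84 min = 09:01.
The 1:1 starts at 09:01 − 134 min = 06:47.
The demo starts at 06:47 + 64 min = 07:51.
The demo starts at 07:51 and the 1:1 starts at 06:47, so the 1:1 is first.

the 1:1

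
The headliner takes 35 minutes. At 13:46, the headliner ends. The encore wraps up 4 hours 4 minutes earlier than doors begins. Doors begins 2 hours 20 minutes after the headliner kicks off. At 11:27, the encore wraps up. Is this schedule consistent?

The headliner starts at 13:46 − 35 min = 13:11.
Doors starts at 13:11 + 140 min = 15:31.
The encore ends at 15:31 − 244 min = 11:27.
That matches the stated 11:27, so the schedule is consistent.

Yes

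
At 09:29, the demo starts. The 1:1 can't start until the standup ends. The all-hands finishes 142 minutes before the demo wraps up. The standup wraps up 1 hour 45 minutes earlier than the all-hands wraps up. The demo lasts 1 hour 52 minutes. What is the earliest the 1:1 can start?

The demo ends at 09:29 + 112 min = 11:21.
The all-hands ends at 11:21 − 142 min = 08:59.
The standup ends at 08:59 − 105 min = 07:14.
The 1:1 is bounded by the standup, so the earliest it can start is 07:14.

07:14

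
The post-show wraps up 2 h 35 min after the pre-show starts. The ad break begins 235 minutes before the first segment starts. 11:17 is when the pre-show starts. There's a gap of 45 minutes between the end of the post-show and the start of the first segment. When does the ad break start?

10:42

The post-show ends at 11:17 + 155 min = 13:52.
The first segment starts at 13:52 + 45 min = 14:37.
The ad break starts at 14:37 − 235 min = 10:42.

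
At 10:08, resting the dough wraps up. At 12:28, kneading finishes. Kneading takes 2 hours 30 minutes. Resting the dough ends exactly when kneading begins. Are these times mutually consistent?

No

Kneading starts at 12:28 − 150 min = 09:58.
So resting the dough ends at 09:58.
But resting the dough is also said to end at 10:08 — a 10-minute conflict.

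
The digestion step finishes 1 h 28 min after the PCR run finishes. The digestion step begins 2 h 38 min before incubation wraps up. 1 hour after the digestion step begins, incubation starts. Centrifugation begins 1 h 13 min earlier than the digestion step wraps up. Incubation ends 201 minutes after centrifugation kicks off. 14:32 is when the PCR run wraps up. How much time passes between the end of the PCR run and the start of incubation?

The digestion step ends at 14:32 + 88 min = 16:00.
Centrifugation starts at 16:00 − 73 min = 14:47.
Incubation ends at 14:47 + 201 min = 18:08.
The digestion step starts at 18:08 − 158 min = 15:30.
Incubation starts at 15:30 + 60 min = 16:30.
From 14:32 to 16:30 is 118 minutes.

118 minutes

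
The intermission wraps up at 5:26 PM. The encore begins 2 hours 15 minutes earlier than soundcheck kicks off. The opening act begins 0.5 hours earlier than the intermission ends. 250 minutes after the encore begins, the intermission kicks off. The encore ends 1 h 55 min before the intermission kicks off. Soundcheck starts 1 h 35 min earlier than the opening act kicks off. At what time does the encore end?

3:21 PM

The opening act starts at 5:26 PM − 30 min = 4:56 PM.
Soundcheck starts at 4:56 PM − 95 min = 3:21 PM.
The encore starts at 3:21 PM − 135 min = 1:06 PM.
The intermission starts at 1:06 PM + 250 min = 5:16 PM.
The encore ends at 5:16 PM − 115 min = 3:21 PM.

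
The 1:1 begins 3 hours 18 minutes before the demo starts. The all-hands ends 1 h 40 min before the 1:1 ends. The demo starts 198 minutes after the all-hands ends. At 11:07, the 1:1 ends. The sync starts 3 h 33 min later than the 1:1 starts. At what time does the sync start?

13:00

The all-hands ends at 11:07 − 100 min = 09:27.
The demo starts at 09:27 + 198 min = 12:45.
The 1:1 starts at 12:45 − 198 min = 09:27.
The sync starts at 09:27 + 213 min = 13:00.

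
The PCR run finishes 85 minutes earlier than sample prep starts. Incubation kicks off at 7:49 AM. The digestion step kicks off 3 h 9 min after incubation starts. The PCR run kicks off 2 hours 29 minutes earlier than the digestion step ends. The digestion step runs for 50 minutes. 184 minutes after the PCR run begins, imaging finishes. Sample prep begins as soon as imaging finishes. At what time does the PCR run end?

The digestion step starts at 7:49 AM + 189 min = 10:58 AM.
The digestion step ends at 10:58 AM + 50 min = 11:48 AM.
The PCR run starts at 11:48 AM − 149 min = 9:19 AM.
Imaging ends at 9:19 AM + 184 min = 12:23 PM.
So sample prep starts at 12:23 PM.
The PCR run ends at 12:23 PM − 85 min = 10:58 AM.

10:58 AM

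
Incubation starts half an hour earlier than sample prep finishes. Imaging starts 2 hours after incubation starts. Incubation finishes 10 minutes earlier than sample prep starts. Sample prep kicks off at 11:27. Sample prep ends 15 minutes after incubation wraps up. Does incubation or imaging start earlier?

Incubation ends at 11:27 − 10 min = 11:17.
Sample prep ends at 11:17 + 15 min = 11:32.
Incubation starts at 11:32 − 30 min = 11:02.
Imaging starts at 11:02 + 120 min = 13:02.
Incubation starts at 11:02 and imaging starts at 13:02, so incubation is first.

incubation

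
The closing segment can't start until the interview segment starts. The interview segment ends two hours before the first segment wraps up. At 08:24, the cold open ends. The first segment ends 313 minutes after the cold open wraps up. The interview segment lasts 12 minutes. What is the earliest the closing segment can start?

11:25

The first segment ends at 08:24 + 313 min = 13:37.
The interview segment ends at 13:37 − 120 min = 11:37.
The interview segment starts at 11:37 − 12 min = 11:25.
The closing segment is bounded by the interview segment, so the earliest it can start is 11:25.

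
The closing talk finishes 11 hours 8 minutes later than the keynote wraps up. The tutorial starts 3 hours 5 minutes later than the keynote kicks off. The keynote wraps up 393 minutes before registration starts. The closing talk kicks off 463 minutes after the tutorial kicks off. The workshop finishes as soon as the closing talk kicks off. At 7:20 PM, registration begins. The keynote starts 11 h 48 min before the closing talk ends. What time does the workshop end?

10:55 PM

The keynote ends at 7:20 PM − 393 min = 12:47 PM.
The closing talk ends at 12:47 PM + 668 min = 11:55 PM.
The keynote starts at 11:55 PM − 708 min = 12:07 PM.
The tutorial starts at 12:07 PM + 185 min = 3:12 PM.
The closing talk starts at 3:12 PM + 463 min = 10:55 PM.
So the workshop ends at 10:55 PM.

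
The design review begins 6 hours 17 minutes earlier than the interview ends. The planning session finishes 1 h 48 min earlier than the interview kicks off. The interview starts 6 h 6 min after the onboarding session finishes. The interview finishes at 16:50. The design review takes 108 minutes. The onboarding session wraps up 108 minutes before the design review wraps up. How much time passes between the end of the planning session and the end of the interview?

The design review starts at 16:50 − 377 min = 10:33.
The design review ends at 10:33 + 108 min = 12:21.
The onboarding session ends at 12:21 − 108 min = 10:33.
The interview starts at 10:33 + 366 min = 16:39.
The planning session ends at 16:39 − 108 min = 14:51.
From 14:51 to 16:50 is 119 minutes.

119 minutes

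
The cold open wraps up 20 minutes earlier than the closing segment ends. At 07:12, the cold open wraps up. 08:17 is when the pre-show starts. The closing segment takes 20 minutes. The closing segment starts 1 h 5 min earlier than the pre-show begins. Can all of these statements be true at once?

The closing segment starts at 08:17 − 65 min = 07:12.
The closing segment ends at 07:12 + 20 min = 07:32.
The cold open ends at 07:32 − 20 min = 07:12.
That matches the stated 07:12, so the schedule is consistent.

Yes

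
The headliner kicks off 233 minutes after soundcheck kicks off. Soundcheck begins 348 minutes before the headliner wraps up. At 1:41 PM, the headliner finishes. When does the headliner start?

Soundcheck starts at 1:41 PM − 348 min = 7:53 AM.
The headliner starts at 7:53 AM + 233 min = 11:46 AM.

11:46 AM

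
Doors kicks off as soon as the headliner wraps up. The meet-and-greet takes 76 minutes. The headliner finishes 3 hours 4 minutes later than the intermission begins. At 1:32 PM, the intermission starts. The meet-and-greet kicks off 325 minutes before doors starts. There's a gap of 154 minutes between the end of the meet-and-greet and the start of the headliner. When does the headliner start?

3:01 PM

The headliner ends at 1:32 PM + 184 min = 4:36 PM.
So doors starts at 4:36 PM.
The meet-and-greet starts at 4:36 PM − 325 min = 11:11 AM.
The meet-and-greet ends at 11:11 AM + 76 min = 12:27 PM.
The headliner starts at 12:27 PM + 154 min = 3:01 PM.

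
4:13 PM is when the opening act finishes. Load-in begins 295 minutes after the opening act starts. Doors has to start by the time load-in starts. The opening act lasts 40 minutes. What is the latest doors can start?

The opening act starts at 4:13 PM − 40 min = 3:33 PM.
Load-in starts at 3:33 PM + 295 min = 8:28 PM.
Doors is bounded by load-in, so the latest it can start is 8:28 PM.

8:28 PM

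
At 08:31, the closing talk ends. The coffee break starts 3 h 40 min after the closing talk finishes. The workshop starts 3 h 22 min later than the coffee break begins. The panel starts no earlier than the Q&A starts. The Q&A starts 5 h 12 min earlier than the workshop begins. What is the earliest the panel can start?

10:21

The coffee break starts at 08:31 + 220 min = 12:11.
The workshop starts at 12:11 + 202 min = 15:33.
The Q&A starts at 15:33 − 312 min = 10:21.
The panel is bounded by the Q&A, so the earliest it can start is 10:21.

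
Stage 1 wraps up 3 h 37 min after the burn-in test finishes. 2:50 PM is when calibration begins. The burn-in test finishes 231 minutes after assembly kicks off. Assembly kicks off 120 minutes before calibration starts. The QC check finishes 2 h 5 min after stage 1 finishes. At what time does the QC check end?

10:23 PM

Assembly starts at 2:50 PM − 120 min = 12:50 PM.
The burn-in test ends at 12:50 PM + 231 min = 4:41 PM.
Stage 1 ends at 4:41 PM + 217 min = 8:18 PM.
The QC check ends at 8:18 PM + 125 min = 10:23 PM.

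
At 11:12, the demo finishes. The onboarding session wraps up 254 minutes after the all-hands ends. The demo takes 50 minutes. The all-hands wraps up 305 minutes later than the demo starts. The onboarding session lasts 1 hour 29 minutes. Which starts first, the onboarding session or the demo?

the demo

The demo starts at 11:12 − 50 min = 10:22.
The all-hands ends at 10:22 + 305 min = 15:27.
The onboarding session ends at 15:27 + 254 min = 19:41.
The onboarding session starts at 19:41 − 89 min = 18:12.
The onboarding session starts at 18:12 and the demo starts at 10:22, so the demo is first.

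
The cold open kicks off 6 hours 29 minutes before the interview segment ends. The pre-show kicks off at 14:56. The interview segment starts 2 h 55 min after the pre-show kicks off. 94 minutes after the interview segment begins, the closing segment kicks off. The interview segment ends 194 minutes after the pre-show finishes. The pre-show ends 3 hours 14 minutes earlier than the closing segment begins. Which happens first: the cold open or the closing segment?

the cold open

The interview segment starts at 14:56 + 175 min = 17:51.
The closing segment starts at 17:51 + 94 min = 19:25.
The pre-show ends at 19:25 − 194 min = 16:11.
The interview segment ends at 16:11 + 194 min = 19:25.
The cold open starts at 19:25 − 389 min = 12:56.
The cold open starts at 12:56 and the closing segment starts at 19:25, so the cold open is first.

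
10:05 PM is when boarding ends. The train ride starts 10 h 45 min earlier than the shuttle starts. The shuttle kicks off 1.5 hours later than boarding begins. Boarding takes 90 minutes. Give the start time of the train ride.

Boarding starts at 10:05 PM − 90 min = 8:35 PM.
The shuttle starts at 8:35 PM + 90 min = 10:05 PM.
The train ride starts at 10:05 PM − 645 min = 11:20 AM.

11:20 AM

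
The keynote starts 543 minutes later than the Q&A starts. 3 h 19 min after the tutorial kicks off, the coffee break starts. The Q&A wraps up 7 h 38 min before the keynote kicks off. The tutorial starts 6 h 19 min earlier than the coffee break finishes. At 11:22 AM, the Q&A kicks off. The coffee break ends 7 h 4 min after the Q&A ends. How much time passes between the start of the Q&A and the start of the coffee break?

The keynote starts at 11:22 AM + 543 min = 8:25 PM.
The Q&A ends at 8:25 PM − 458 min = 12:47 PM.
The coffee break ends at 12:47 PM + 424 min = 7:51 PM.
The tutorial starts at 7:51 PM − 379 min = 1:32 PM.
The coffee break starts at 1:32 PM + 199 min = 4:51 PM.
From 11:22 AM to 4:51 PM is 5 hours 29 minutes.

5 hours 29 minutes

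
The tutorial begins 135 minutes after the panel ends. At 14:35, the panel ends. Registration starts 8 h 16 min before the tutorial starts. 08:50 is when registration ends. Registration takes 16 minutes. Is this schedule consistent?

The tutorial starts at 14:35 + 135 min = 16:50.
Registration starts at 16:50 − 496 min = 08:34.
Registration ends at 08:34 + 16 min = 08:50.
That matches the stated 08:50, so the schedule is consistent.

Yes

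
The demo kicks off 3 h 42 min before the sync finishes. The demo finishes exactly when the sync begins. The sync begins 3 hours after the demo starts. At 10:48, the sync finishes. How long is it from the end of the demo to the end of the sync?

The demo starts at 10:48 − 222 min = 07:06.
The sync starts at 07:06 + 180 min = 10:06.
So the demo ends at 10:06.
From 10:06 to 10:48 is 42 minutes.

42 minutes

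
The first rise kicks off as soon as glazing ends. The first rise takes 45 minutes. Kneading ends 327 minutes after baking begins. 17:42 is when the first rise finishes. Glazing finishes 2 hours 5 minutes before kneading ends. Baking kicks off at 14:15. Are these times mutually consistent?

No

Kneading ends at 14:15 + 327 min = 19:42.
Glazing ends at 19:42 − 125 min = 17:37.
So the first rise starts at 17:37.
The first rise ends at 17:37 + 45 min = 18:22.
But the first rise is also said to end at 17:42 — a 40-minute conflict.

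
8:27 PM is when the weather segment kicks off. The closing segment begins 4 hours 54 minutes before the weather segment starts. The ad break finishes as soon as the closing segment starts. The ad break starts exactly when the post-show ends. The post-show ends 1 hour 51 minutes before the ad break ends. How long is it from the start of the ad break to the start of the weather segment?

6 h 45 min

The closing segment starts at 8:27 PM − 294 min = 3:33 PM.
So the ad break ends at 3:33 PM.
The post-show ends at 3:33 PM − 111 min = 1:42 PM.
So the ad break starts at 1:42 PM.
From 1:42 PM to 8:27 PM is 6 h 45 min.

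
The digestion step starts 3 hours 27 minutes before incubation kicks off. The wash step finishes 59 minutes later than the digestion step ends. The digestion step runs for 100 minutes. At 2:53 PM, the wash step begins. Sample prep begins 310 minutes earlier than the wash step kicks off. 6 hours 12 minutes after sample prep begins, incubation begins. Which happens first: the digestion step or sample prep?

sample prep

Sample prep starts at 2:53 PM − 310 min = 9:43 AM.
Incubation starts at 9:43 AM + 372 min = 3:55 PM.
The digestion step starts at 3:55 PM − 207 min = 12:28 PM.
The digestion step starts at 12:28 PM and sample prep starts at 9:43 AM, so sample prep is first.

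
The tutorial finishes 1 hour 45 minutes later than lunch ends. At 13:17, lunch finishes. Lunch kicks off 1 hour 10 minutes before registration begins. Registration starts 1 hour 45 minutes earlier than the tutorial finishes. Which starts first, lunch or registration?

The tutorial ends at 13:17 + 105 min = 15:02.
Registration starts at 15:02 − 105 min = 13:17.
Lunch starts at 13:17 − 70 min = 12:07.
Lunch starts at 12:07 and registration starts at 13:17, so lunch is first.

lunch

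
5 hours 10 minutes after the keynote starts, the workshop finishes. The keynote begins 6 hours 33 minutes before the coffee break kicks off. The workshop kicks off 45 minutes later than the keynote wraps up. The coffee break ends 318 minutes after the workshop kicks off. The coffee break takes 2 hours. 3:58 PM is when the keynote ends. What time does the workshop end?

6:38 PM

The workshop starts at 3:58 PM + 45 min = 4:43 PM.
The coffee break ends at 4:43 PM + 318 min = 10:01 PM.
The coffee break starts at 10:01 PM − 120 min = 8:01 PM.
The keynote starts at 8:01 PM − 393 min = 1:28 PM.
The workshop ends at 1:28 PM + 310 min = 6:38 PM.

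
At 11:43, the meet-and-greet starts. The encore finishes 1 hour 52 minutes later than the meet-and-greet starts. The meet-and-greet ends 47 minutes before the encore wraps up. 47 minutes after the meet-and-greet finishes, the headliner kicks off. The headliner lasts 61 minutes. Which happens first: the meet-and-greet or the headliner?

The encore ends at 11:43 + 112 min = 13:35.
The meet-and-greet ends at 13:35 − 47 min = 12:48.
The headliner starts at 12:48 + 47 min = 13:35.
The meet-and-greet starts at 11:43 and the headliner starts at 13:35, so the meet-and-greet is first.

the meet-and-greet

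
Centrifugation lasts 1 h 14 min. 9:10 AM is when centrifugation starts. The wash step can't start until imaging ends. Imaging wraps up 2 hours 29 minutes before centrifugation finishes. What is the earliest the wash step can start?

Centrifugation ends at 9:10 AM + 74 min = 10:24 AM.
Imaging ends at 10:24 AM − 149 min = 7:55 AM.
The wash step is bounded by imaging, so the earliest it can start is 7:55 AM.

7:55 AM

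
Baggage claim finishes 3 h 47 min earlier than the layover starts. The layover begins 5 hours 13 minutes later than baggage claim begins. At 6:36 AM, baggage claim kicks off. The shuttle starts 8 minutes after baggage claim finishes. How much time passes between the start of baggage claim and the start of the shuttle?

1 h 34 min

The layover starts at 6:36 AM + 313 min = 11:49 AM.
Baggage claim ends at 11:49 AM − 227 min = 8:02 AM.
The shuttle starts at 8:02 AM + 8 min = 8:10 AM.
From 6:36 AM to 8:10 AM is 1 h 34 min.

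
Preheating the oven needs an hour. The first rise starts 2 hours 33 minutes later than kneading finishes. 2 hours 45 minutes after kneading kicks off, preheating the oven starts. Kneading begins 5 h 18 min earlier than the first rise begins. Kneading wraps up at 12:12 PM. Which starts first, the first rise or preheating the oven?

The first rise starts at 12:12 PM + 153 min = 2:45 PM.
Kneading starts at 2:45 PM − 318 min = 9:27 AM.
Preheating the oven starts at 9:27 AM + 165 min = 12:12 PM.
The first rise starts at 2:45 PM and preheating the oven starts at 12:12 PM, so preheating the oven is first.

preheating the oven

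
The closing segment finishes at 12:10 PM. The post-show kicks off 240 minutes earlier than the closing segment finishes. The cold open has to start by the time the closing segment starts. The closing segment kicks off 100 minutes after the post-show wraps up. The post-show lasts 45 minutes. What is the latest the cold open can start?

The post-show starts at 12:10 PM − 240 min = 8:10 AM.
The post-show ends at 8:10 AM + 45 min = 8:55 AM.
The closing segment starts at 8:55 AM + 100 min = 10:35 AM.
The cold open is bounded by the closing segment, so the latest it can start is 10:35 AM.

10:35 AM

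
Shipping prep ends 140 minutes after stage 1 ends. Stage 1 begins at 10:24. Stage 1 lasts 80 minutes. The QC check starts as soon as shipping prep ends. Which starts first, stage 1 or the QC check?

Stage 1 ends at 10:24 + 80 min = 11:44.
Shipping prep ends at 11:44 + 140 min = 14:04.
So the QC check starts at 14:04.
Stage 1 starts at 10:24 and the QC check starts at 14:04, so stage 1 is first.

stage 1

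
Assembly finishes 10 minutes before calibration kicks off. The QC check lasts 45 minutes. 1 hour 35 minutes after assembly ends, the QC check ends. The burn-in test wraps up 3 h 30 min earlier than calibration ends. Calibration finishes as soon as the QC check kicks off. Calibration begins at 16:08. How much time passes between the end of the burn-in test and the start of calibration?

2 h 50 min

Assembly ends at 16:08 − 10 min = 15:58.
The QC check ends at 15:58 + 95 min = 17:33.
The QC check starts at 17:33 − 45 min = 16:48.
So calibration ends at 16:48.
The burn-in test ends at 16:48 − 210 min = 13:18.
From 13:18 to 16:08 is 2 h 50 min.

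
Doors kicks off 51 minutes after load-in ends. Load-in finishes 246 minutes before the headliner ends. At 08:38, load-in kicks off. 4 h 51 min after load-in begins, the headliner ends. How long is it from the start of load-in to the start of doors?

1 h 36 min

The headliner ends at 08:38 + 291 min = 13:29.
Load-in ends at 13:29 − 246 min = 09:23.
Doors starts at 09:23 + 51 min = 10:14.
From 08:38 to 10:14 is 1 h 36 min.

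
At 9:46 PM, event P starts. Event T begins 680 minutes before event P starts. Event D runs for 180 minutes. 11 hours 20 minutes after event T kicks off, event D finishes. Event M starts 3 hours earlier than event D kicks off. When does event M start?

Event T starts at 9:46 PM − 680 min = 10:26 AM.
Event D ends at 10:26 AM + 680 min = 9:46 PM.
Event D starts at 9:46 PM − 180 min = 6:46 PM.
Event M starts at 6:46 PM − 180 min = 3:46 PM.

3:46 PM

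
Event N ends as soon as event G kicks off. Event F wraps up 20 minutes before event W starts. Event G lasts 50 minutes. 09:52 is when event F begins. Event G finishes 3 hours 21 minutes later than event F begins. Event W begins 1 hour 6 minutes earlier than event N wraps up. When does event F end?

Event G ends at 09:52 + 201 min = 13:13.
Event G starts at 13:13 − 50 min = 12:23.
So event N ends at 12:23.
Event W starts at 12:23 − 66 min = 11:17.
Event F ends at 11:17 − 20 min = 10:57.

10:57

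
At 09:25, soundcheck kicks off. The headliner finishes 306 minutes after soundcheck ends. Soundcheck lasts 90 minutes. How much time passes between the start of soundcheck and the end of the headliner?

6 hours 36 minutes

Soundcheck ends at 09:25 + 90 min = 10:55.
The headliner ends at 10:55 + 306 min = 16:01.
From 09:25 to 16:01 is 6 hours 36 minutes.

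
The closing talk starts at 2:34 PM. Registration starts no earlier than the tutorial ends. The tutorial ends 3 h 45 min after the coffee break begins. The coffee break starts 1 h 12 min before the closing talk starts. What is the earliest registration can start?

The coffee break starts at 2:34 PM − 72 min = 1:22 PM.
The tutorial ends at 1:22 PM + 225 min = 5:07 PM.
Registration is bounded by the tutorial, so the earliest it can start is 5:07 PM.

5:07 PM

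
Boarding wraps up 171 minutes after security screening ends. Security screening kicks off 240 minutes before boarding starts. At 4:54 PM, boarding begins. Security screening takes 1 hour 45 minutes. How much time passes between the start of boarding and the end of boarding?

Security screening starts at 4:54 PM − 240 min = 12:54 PM.
Security screening ends at 12:54 PM + 105 min = 2:39 PM.
Boarding ends at 2:39 PM + 171 min = 5:30 PM.
From 4:54 PM to 5:30 PM is 36 minutes.

36 minutes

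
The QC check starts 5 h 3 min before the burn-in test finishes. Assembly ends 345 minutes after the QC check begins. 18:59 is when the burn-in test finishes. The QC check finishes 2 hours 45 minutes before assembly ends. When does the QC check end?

The QC check starts at 18:59 − 303 min = 13:56.
Assembly ends at 13:56 + 345 min = 19:41.
The QC check ends at 19:41 − 165 min = 16:56.

16:56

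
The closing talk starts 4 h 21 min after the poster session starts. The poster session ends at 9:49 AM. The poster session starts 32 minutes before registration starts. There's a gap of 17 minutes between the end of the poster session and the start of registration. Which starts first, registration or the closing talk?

registration

Registration starts at 9:49 AM + 17 min = 10:06 AM.
The poster session starts at 10:06 AM − 32 min = 9:34 AM.
The closing talk starts at 9:34 AM + 261 min = 1:55 PM.
Registration starts at 10:06 AM and the closing talk starts at 1:55 PM, so registration is first.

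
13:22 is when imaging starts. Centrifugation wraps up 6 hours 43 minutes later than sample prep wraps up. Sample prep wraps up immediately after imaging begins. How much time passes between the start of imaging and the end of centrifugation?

403 minutes

Sample prep ends at 13:22.
Centrifugation ends at 13:22 + 403 min = 20:05.
From 13:22 to 20:05 is 403 minutes.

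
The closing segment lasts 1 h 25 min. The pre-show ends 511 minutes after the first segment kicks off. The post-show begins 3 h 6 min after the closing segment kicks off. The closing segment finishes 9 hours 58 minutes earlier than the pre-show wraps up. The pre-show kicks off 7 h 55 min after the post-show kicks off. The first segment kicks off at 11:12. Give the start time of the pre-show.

The pre-show ends at 11:12 + 511 min = 19:43.
The closing segment ends at 19:43 − 598 min = 09:45.
The closing segment starts at 09:45 − 85 min = 08:20.
The post-show starts at 08:20 + 186 min = 11:26.
The pre-show starts at 11:26 + 475 min = 19:21.

19:21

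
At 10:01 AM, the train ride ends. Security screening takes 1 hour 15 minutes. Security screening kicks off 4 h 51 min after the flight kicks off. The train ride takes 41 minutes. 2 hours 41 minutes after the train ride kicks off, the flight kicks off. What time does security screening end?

6:07 PM

The train ride starts at 10:01 AM − 41 min = 9:20 AM.
The flight starts at 9:20 AM + 161 min = 12:01 PM.
Security screening starts at 12:01 PM + 291 min = 4:52 PM.
Security screening ends at 4:52 PM + 75 min = 6:07 PM.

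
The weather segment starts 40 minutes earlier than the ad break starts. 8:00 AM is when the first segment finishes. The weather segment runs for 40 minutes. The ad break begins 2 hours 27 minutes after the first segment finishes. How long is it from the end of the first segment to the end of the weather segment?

2 h 27 min

The ad break starts at 8:00 AM + 147 min = 10:27 AM.
The weather segment starts at 10:27 AM − 40 min = 9:47 AM.
The weather segment ends at 9:47 AM + 40 min = 10:27 AM.
From 8:00 AM to 10:27 AM is 2 h 27 min.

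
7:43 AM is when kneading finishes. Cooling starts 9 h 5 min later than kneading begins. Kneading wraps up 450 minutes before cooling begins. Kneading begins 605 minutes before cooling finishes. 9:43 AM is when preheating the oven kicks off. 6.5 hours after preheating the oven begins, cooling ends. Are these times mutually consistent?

Yes

Cooling ends at 9:43 AM + 390 min = 4:13 PM.
Kneading starts at 4:13 PM − 605 min = 6:08 AM.
Cooling starts at 6:08 AM + 545 min = 3:13 PM.
Kneading ends at 3:13 PM − 450 min = 7:43 AM.
That matches the stated 7:43 AM, so the schedule is consistent.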